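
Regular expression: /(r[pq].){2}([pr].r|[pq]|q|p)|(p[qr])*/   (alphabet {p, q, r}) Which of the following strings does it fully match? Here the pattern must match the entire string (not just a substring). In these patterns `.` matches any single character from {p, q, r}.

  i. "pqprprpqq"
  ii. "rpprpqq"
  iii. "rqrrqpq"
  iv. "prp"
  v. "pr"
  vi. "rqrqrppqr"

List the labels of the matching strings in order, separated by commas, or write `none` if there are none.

i → no match
ii → match
iii → match
iv → no match
v → match
vi → no match

ii, iii, v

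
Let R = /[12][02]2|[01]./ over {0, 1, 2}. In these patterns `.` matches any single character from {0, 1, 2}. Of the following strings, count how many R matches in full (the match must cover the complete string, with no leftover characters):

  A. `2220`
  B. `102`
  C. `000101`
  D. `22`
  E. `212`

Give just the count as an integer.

1

A → no match
B → match
C → no match
D → no match
E → no match
Total matched: 1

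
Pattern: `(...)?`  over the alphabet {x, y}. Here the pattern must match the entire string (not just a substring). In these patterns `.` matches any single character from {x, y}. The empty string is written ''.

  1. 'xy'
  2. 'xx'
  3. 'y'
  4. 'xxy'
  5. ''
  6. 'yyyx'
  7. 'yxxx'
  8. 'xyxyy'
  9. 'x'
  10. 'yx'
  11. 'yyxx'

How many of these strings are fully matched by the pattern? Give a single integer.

1 → no match
2 → no match
3 → no match
4 → match
5 → match
6 → no match
7 → no match
8 → no match
9 → no match
10 → no match
11 → no match
Total matched: 2

2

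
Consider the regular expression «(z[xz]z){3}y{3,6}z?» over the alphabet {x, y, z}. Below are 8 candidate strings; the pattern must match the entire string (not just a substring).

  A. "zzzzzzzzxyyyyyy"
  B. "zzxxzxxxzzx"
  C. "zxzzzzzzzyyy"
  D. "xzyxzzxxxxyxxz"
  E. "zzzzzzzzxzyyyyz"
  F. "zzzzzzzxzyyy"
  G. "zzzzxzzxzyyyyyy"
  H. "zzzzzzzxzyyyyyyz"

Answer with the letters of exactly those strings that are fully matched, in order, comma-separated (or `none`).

A → no match
B → no match
C → match
D → no match — must start with "z"
E → no match
F → match
G → match
H → match

C, F, G, H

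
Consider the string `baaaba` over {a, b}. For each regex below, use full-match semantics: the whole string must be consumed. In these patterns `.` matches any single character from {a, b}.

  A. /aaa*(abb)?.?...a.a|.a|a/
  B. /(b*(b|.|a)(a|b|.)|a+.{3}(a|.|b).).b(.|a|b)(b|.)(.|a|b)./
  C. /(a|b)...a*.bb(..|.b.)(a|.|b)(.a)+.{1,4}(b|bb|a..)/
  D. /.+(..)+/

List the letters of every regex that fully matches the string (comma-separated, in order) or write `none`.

A → no match
B → no match
C → no match
D → match

D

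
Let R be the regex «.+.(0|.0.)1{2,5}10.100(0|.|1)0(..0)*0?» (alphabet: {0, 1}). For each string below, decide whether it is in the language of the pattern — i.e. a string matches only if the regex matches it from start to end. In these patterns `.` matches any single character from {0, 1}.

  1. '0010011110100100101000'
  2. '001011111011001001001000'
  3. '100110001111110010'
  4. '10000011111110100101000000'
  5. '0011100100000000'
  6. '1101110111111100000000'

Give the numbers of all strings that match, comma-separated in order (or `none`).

1 → no match
2 → no match
3 → no match
4 → no match
5 → no match
6 → no match

none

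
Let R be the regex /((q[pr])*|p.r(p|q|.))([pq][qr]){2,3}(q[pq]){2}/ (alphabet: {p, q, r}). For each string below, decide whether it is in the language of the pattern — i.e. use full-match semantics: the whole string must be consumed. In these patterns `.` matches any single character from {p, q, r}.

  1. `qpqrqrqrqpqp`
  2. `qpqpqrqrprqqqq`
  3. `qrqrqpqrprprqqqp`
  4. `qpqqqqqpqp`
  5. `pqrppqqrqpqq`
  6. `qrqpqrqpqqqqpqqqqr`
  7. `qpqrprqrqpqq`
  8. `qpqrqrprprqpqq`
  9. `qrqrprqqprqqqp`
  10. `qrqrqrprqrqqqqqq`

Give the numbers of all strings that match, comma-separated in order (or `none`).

1. `qpqrqrqrqpqp` → match
2 → match
3 → match
4. `qpqqqqqpqp` → match
5. `pqrppqqrqpqq` → match
6 → no match
7. `qpqrprqrqpqq` → match
8 → match
9 → match
10 → match

1, 2, 3, 4, 5, 7, 8, 9, 10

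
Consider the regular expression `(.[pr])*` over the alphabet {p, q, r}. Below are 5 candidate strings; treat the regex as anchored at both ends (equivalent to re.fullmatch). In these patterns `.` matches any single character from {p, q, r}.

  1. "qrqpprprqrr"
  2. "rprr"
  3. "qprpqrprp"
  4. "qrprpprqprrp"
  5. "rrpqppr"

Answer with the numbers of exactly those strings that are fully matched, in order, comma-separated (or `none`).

2

1 → no match
2 → match
3 → no match
4 → no match
5 → no match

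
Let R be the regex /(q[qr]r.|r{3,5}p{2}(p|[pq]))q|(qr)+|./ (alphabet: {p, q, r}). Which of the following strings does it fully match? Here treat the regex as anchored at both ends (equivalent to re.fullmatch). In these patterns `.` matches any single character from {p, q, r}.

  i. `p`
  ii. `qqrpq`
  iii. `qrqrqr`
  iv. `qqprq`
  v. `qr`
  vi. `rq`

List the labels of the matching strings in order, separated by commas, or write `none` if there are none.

i → match
ii → match
iii → match
iv → no match
v → match
vi → no match

i, ii, iii, v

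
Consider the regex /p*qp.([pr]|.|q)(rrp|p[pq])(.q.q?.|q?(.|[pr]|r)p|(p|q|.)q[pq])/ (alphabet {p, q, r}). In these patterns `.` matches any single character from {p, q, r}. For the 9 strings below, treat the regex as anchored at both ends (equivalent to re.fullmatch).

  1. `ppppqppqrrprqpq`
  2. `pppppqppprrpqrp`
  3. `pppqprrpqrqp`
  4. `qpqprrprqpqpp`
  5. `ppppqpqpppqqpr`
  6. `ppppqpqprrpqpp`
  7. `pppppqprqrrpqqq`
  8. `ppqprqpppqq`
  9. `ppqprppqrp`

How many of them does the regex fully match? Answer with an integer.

8

1 → match
2 → match
3 → match
4 → no match
5 → match
6 → match
7 → match
8 → match
9 → match
Total matched: 8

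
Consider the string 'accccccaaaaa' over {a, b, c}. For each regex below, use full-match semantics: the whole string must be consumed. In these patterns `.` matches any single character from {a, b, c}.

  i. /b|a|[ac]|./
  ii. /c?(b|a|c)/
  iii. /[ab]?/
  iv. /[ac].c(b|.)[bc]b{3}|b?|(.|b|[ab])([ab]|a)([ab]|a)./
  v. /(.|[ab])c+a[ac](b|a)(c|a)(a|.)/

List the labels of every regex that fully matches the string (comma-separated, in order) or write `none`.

v

i → no match
ii → no match
iii → no match
iv → no match
v → match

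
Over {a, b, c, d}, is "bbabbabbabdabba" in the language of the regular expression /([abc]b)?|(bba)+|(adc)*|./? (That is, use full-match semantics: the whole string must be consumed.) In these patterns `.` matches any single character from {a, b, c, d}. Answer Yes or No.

No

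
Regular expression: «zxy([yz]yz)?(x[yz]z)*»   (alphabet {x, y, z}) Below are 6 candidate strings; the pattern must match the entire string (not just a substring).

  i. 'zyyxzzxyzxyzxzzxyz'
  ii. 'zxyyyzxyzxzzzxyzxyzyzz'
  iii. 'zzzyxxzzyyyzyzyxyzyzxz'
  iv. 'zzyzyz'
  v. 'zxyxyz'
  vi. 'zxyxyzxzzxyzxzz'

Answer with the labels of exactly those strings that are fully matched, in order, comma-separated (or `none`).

i → no match — must start with 'zxy'
ii → no match
iii → no match — must start with 'zxy'
iv → no match — must start with 'zxy'
v → match
vi → match

v, vi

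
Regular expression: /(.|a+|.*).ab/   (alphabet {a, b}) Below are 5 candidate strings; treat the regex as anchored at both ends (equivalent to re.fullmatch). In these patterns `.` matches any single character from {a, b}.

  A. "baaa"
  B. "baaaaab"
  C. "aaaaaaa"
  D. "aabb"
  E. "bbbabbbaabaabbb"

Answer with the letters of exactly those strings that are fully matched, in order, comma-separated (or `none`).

A → no match — must end with "ab"
B → match
C → no match — must end with "ab"
D → no match — must end with "ab"
E → no match — must end with "ab"

B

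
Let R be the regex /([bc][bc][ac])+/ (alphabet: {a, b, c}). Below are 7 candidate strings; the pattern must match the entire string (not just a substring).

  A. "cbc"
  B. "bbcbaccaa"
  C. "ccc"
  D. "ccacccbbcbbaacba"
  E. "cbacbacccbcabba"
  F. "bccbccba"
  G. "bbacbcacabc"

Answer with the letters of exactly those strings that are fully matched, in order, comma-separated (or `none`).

A, C, E

A → match
B → no match
C → match
D → no match
E → match
F → no match
G → no match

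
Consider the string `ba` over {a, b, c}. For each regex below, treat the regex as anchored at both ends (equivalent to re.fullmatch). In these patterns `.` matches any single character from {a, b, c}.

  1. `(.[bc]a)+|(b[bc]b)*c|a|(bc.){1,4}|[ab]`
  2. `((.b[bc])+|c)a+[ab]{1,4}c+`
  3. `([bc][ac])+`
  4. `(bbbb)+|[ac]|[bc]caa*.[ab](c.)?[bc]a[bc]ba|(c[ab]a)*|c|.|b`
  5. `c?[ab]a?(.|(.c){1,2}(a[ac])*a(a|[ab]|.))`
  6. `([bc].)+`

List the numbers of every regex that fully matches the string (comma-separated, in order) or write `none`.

3, 5, 6

1 → no match
2 → no match — must end with `c`
3 → match
4 → no match
5 → match
6 → match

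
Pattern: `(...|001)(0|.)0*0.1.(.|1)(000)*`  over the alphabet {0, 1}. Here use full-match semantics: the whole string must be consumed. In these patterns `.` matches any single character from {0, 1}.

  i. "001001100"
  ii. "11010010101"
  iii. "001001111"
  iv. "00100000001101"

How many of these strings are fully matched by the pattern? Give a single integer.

i → match
ii → no match
iii → match
iv → match
Total matched: 3

3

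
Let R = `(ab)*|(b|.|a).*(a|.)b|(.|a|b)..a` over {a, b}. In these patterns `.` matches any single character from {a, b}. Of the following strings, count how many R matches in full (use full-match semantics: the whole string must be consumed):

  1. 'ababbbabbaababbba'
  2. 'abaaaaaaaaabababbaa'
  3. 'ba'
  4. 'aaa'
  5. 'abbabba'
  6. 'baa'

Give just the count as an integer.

1 → no match
2 → no match
3 → no match
4 → no match
5 → no match
6 → no match
Total matched: 0

0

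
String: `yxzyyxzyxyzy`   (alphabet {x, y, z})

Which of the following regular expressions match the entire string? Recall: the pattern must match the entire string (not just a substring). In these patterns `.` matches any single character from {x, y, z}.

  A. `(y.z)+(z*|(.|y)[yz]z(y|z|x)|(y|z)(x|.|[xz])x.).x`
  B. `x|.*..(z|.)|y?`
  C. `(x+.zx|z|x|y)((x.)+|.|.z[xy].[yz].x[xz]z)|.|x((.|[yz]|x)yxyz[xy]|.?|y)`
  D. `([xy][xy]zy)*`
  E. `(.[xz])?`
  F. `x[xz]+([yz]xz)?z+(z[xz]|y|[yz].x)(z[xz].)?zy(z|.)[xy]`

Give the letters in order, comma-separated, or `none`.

A → no match — must end with `x`
B → match
C → no match
D → match
E → no match
F → no match — must start with `x`

B, D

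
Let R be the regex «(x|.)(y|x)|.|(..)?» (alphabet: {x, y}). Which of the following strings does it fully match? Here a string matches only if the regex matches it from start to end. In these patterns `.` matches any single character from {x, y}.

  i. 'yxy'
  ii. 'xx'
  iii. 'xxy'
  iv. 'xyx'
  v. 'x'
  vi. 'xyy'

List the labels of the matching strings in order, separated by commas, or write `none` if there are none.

i. 'yxy' → no match
ii. 'xx' → match
iii. 'xxy' → no match
iv. 'xyx' → no match
v. 'x' → match
vi. 'xyy' → no match

ii, v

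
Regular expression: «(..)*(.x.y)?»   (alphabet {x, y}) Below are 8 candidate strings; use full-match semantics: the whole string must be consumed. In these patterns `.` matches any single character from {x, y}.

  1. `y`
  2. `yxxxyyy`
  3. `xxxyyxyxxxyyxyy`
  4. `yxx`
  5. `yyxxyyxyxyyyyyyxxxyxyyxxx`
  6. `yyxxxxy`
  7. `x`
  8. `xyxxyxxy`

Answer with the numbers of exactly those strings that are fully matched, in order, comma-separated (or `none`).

8

1 → no match
2 → no match
3 → no match
4 → no match
5 → no match
6 → no match
7 → no match
8 → match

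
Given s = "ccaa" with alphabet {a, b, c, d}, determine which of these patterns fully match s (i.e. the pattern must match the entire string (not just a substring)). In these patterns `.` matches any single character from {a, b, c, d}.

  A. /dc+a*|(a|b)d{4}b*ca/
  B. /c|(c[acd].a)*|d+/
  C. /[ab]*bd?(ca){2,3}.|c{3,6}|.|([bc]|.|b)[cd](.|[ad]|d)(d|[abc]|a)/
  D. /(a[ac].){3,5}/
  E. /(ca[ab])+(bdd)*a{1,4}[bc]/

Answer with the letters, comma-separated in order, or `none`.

B, C

A → no match
B → match
C → match
D → no match — must start with "a"
E → no match — must start with "ca"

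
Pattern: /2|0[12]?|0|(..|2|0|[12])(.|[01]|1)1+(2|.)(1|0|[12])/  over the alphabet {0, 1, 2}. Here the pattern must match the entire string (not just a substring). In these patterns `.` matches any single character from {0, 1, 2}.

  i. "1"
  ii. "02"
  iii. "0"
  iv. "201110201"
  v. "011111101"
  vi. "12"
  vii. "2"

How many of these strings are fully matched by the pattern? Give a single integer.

4

i → no match
ii → match
iii → match
iv → no match
v → match
vi → no match
vii → match
Total matched: 4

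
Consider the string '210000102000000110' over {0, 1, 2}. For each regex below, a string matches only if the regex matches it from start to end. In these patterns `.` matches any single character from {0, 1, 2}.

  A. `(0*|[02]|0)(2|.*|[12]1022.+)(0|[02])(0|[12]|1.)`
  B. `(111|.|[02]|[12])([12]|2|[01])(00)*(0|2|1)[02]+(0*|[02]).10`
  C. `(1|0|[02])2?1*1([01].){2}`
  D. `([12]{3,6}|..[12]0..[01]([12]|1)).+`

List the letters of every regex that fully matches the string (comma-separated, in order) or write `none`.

B

A → no match
B → match
C → no match
D → no match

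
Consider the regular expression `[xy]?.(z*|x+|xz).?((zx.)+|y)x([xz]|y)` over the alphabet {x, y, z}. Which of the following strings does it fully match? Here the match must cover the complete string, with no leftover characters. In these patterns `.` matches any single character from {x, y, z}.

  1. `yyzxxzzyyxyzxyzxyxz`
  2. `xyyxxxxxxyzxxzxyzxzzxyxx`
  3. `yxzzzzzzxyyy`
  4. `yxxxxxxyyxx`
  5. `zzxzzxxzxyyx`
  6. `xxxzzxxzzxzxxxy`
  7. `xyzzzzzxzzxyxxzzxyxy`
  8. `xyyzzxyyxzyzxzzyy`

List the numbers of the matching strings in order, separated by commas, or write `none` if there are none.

1 → no match
2 → no match
3 → no match
4 → match
5 → no match
6 → no match
7 → no match
8 → no match

4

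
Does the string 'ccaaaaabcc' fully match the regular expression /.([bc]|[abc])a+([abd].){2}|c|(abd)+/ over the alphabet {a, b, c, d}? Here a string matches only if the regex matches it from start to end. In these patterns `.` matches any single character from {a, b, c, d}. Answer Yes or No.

No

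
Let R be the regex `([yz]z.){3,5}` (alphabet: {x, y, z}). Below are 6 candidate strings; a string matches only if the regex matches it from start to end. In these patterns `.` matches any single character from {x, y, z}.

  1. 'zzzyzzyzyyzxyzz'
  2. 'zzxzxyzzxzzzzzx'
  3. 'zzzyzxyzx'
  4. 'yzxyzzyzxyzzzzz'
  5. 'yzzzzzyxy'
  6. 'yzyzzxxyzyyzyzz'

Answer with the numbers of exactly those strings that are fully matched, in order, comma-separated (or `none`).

1, 3, 4

1 → match
2 → no match
3 → match
4 → match
5 → no match
6 → no match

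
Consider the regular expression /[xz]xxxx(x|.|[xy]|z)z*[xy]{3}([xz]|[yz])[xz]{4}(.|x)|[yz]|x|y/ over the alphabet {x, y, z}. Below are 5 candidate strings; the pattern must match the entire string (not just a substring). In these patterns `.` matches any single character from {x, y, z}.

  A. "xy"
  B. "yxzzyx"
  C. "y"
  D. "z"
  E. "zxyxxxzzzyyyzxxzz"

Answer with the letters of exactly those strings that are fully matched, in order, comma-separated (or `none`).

C, D

A. "xy" → no match
B. "yxzzyx" → no match
C. "y" → match
D. "z" → match
E → no match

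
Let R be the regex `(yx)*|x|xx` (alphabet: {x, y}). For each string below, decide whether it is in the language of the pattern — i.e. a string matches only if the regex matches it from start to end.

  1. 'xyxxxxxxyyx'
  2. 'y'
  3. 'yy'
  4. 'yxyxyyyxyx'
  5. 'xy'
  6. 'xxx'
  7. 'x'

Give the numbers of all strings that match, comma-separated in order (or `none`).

1 → no match
2 → no match
3 → no match
4 → no match
5 → no match
6 → no match
7 → match

7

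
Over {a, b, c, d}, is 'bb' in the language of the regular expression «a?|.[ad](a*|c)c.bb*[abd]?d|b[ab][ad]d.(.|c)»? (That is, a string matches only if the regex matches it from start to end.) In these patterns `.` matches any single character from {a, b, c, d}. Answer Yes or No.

No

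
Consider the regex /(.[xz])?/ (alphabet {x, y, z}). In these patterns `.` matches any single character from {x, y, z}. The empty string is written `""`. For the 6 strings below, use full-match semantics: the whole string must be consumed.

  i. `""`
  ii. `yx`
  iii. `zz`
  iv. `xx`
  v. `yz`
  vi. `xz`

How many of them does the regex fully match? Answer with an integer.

6

i → match
ii → match
iii → match
iv → match
v → match
vi → match
Total matched: 6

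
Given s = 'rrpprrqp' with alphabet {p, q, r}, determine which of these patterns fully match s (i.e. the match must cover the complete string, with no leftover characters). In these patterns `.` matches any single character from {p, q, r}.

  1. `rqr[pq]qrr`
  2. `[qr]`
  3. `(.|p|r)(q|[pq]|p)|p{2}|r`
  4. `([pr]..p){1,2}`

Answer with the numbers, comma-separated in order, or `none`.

4

1 → no match — must start with 'rqr'
2 → no match
3 → no match
4 → match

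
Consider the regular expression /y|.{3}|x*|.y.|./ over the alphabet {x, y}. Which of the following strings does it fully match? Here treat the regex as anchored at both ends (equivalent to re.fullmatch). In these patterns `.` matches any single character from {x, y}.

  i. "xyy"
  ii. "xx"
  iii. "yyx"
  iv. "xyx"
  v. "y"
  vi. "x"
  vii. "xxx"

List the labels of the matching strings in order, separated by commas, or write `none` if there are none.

i. "xyy" → match
ii. "xx" → match
iii. "yyx" → match
iv. "xyx" → match
v. "y" → match
vi. "x" → match
vii. "xxx" → match

i, ii, iii, iv, v, vi, vii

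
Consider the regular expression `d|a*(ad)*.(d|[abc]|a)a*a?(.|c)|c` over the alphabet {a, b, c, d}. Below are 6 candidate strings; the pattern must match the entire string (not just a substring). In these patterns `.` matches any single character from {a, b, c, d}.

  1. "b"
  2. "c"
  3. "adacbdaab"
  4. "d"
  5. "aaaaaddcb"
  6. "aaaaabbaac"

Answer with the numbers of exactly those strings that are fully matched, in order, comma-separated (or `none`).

1 → no match
2 → match
3 → no match
4 → match
5 → match
6 → match

2, 4, 5, 6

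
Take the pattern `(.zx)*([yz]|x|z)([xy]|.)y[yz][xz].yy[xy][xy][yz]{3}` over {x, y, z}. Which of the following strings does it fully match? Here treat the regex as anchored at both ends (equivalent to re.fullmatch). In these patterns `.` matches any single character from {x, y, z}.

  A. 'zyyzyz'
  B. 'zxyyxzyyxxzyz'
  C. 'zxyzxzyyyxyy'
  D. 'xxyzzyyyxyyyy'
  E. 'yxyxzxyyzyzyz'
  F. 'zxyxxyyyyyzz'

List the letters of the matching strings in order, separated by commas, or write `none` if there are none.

B, D

A → no match
B → match
C → no match
D → match
E → no match
F → no match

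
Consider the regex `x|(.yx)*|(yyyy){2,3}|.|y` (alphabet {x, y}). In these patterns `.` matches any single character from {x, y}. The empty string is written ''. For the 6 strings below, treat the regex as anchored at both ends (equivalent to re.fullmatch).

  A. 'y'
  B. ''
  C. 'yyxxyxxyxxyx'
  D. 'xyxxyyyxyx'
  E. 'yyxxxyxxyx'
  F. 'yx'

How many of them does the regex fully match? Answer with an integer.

A → match
B → match
C → match
D → no match
E → no match
F → no match
Total matched: 3

3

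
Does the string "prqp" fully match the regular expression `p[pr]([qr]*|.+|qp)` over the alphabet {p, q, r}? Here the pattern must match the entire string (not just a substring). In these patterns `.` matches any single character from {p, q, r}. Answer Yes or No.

Yes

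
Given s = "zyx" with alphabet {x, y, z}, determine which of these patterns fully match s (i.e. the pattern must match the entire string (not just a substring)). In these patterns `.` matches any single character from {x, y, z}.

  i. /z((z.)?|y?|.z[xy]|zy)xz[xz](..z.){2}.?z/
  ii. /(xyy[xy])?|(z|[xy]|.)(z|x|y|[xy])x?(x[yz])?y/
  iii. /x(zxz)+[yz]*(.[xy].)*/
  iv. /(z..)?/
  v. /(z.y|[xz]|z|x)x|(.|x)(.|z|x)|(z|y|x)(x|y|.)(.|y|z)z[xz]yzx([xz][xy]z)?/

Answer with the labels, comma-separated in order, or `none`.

iv

i → no match — must end with "z"
ii → no match
iii → no match — must start with "xzxz"
iv → match
v → no match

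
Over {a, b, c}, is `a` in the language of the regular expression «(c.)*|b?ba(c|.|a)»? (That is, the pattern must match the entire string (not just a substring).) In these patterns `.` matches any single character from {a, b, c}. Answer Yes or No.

No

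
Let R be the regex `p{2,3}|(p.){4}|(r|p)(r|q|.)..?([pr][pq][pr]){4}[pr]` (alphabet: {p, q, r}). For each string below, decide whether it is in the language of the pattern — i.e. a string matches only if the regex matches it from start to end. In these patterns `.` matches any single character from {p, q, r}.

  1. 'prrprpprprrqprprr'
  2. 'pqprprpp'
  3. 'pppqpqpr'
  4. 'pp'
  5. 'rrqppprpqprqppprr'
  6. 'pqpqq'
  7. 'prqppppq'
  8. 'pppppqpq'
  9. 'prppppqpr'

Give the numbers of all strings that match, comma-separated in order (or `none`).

1, 2, 3, 4, 5, 8

1 → match
2 → match
3 → match
4 → match
5 → match
6 → no match
7 → no match
8 → match
9 → no match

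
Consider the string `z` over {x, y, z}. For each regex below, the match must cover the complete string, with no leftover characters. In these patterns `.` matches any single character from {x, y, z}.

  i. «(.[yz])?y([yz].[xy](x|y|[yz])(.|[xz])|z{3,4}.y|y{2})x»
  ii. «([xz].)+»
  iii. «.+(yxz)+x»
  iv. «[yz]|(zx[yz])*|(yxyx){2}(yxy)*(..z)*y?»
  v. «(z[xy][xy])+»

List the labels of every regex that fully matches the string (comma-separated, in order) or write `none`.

i → no match — must end with `x`
ii → no match
iii → no match — must end with `yxzx`
iv → match
v → no match

iv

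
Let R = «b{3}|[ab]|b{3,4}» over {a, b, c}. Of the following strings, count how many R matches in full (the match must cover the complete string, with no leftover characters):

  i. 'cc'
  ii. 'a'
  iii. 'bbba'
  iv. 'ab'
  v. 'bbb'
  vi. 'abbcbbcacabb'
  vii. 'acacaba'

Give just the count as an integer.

i → no match
ii → match
iii → no match
iv → no match
v → match
vi → no match
vii → no match
Total matched: 2

2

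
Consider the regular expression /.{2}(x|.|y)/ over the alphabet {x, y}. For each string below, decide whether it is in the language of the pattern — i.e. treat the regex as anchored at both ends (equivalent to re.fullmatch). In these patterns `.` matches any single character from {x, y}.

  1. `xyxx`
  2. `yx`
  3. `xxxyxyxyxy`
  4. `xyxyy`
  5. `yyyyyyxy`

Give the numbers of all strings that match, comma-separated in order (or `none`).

none

1 → no match
2 → no match
3 → no match
4 → no match
5 → no match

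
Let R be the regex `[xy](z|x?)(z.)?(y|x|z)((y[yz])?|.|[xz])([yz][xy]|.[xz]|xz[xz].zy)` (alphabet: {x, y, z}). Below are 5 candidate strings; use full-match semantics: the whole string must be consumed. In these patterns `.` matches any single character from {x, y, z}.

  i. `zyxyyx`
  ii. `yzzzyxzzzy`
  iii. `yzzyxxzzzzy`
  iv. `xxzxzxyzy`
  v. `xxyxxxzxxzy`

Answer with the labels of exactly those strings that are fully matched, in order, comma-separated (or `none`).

i → no match
ii → no match
iii → match
iv → match
v → no match

iii, iv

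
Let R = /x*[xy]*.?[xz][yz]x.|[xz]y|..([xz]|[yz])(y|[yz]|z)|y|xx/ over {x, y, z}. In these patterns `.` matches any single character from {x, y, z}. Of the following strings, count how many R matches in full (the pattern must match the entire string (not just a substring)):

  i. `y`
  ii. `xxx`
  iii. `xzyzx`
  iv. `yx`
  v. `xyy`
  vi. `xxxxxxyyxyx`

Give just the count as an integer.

1

i → match
ii → no match
iii → no match
iv → no match
v → no match
vi → no match
Total matched: 1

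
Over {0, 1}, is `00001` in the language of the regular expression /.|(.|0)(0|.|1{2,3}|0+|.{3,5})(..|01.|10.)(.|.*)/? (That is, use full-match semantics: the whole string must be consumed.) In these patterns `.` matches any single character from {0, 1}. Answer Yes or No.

Yes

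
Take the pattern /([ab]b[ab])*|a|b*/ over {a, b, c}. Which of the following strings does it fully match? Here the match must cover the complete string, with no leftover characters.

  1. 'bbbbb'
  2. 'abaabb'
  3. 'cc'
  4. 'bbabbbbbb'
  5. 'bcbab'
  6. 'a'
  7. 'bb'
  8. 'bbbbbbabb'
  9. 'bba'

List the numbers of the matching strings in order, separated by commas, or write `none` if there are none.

1 → match
2 → match
3 → no match
4 → match
5 → no match
6 → match
7 → match
8 → match
9 → match

1, 2, 4, 6, 7, 8, 9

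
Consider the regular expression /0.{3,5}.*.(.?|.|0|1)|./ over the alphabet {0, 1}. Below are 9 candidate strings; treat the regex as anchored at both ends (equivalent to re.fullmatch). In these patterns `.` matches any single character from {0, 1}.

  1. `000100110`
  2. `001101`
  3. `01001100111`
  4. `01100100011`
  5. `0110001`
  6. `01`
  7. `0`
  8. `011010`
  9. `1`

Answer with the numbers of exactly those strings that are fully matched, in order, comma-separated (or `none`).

1 → match
2 → match
3 → match
4 → match
5 → match
6 → no match
7 → match
8 → match
9 → match

1, 2, 3, 4, 5, 7, 8, 9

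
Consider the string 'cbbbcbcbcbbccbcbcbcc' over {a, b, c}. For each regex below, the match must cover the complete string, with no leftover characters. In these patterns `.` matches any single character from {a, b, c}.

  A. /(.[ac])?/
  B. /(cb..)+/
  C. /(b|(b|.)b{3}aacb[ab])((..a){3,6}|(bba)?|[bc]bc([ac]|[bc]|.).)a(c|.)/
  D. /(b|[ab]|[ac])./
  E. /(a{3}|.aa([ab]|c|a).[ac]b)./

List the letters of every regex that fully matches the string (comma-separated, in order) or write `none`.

A → no match
B → match
C → no match
D → no match
E → no match

B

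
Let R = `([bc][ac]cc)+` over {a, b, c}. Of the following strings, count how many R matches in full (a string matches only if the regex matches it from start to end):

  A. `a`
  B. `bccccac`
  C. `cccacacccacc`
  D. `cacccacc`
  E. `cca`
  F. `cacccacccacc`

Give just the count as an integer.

2

A → no match — must end with `cc`
B → no match — must end with `cc`
C → no match
D → match
E → no match — must end with `cc`
F → match
Total matched: 2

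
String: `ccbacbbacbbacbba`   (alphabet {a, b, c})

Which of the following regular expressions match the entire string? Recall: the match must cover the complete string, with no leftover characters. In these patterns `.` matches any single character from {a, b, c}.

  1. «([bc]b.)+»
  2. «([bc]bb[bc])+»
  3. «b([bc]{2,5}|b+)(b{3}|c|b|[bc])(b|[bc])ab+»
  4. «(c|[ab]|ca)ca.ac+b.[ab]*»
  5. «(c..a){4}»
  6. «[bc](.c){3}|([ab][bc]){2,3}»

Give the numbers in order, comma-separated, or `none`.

1 → no match
2 → no match
3 → no match — must start with `b`
4 → no match
5 → match
6 → no match

5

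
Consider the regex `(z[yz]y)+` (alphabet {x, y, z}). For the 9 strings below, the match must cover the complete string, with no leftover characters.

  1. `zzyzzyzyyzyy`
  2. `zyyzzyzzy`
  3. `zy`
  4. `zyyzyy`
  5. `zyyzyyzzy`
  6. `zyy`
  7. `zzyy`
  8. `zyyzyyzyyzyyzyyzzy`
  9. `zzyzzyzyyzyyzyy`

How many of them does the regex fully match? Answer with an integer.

7

1 → match
2 → match
3 → no match
4 → match
5 → match
6 → match
7 → no match
8 → match
9 → match
Total matched: 7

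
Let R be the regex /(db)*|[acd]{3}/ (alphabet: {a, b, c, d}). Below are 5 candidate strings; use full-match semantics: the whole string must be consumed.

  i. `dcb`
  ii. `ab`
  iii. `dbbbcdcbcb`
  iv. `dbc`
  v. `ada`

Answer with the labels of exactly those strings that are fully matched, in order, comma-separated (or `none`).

i → no match
ii → no match
iii → no match
iv → no match
v → match

v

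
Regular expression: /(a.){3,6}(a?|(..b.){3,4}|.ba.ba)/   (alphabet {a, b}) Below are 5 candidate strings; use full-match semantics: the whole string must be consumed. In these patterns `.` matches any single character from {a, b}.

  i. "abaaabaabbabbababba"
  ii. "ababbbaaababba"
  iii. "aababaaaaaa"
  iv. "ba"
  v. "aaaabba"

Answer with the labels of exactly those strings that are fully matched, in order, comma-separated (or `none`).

none

i → no match
ii → no match
iii. "aababaaaaaa" → no match
iv. "ba" → no match — must start with "a"
v. "aaaabba" → no match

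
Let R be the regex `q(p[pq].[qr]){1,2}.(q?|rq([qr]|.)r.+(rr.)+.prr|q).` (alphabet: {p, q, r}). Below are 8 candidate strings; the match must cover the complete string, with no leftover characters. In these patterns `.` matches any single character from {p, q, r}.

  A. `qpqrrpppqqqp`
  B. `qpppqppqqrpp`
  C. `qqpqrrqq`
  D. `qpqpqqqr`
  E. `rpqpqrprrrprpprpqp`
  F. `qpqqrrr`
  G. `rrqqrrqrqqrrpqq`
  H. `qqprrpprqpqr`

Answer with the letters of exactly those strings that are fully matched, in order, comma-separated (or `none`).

A, D, F

A. `qpqrrpppqqqp` → match
B. `qpppqppqqrpp` → no match
C. `qqpqrrqq` → no match — must start with `qp`
D. `qpqpqqqr` → match
E → no match — must start with `qp`
F. `qpqqrrr` → match
G → no match — must start with `qp`
H. `qqprrpprqpqr` → no match — must start with `qp`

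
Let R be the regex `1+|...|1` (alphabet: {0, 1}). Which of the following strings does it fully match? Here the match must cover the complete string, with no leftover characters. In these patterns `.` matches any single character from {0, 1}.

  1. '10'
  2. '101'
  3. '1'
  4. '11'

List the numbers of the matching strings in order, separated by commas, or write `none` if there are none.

2, 3, 4

1 → no match
2 → match
3 → match
4 → match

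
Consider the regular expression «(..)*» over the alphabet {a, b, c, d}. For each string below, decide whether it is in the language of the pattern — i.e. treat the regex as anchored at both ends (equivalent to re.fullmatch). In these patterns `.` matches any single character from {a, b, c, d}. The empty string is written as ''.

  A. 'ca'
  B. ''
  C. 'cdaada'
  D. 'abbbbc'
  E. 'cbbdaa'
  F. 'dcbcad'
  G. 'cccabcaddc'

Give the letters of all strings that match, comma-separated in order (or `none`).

A, B, C, D, E, F, G

A. 'ca' → match
B. '' → match
C. 'cdaada' → match
D. 'abbbbc' → match
E. 'cbbdaa' → match
F. 'dcbcad' → match
G. 'cccabcaddc' → match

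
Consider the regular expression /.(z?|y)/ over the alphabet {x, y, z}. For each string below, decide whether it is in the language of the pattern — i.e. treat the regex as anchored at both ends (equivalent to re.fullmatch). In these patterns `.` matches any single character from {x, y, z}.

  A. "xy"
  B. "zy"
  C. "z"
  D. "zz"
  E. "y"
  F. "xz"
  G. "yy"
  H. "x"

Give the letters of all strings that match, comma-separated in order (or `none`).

A → match
B → match
C → match
D → match
E → match
F → match
G → match
H → match

A, B, C, D, E, F, G, H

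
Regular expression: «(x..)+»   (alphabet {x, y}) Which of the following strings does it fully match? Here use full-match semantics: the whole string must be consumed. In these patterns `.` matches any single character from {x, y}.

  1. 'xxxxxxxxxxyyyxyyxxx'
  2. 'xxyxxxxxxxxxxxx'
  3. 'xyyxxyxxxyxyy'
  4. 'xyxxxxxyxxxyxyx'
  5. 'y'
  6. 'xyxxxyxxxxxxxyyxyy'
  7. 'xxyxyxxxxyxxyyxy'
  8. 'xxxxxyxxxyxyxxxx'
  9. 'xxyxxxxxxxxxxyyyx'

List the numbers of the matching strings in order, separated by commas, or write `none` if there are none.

2, 4, 6

1 → no match
2 → match
3 → no match
4 → match
5 → no match — must start with 'x'
6 → match
7 → no match
8 → no match
9 → no match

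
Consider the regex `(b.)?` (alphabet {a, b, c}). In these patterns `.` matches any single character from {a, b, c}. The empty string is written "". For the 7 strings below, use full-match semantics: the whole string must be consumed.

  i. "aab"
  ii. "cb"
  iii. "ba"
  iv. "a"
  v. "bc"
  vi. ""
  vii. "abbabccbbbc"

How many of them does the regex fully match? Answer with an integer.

3

i → no match
ii → no match
iii → match
iv → no match
v → match
vi → match
vii → no match
Total matched: 3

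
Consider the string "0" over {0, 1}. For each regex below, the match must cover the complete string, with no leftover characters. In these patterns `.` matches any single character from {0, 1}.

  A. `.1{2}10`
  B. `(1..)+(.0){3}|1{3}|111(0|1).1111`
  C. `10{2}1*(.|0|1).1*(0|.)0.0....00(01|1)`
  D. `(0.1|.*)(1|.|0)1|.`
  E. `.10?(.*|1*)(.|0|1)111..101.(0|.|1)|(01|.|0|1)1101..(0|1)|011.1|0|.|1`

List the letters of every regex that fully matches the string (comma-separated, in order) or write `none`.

D, E

A → no match — must end with "110"
B → no match
C → no match — must start with "10"
D → match
E → match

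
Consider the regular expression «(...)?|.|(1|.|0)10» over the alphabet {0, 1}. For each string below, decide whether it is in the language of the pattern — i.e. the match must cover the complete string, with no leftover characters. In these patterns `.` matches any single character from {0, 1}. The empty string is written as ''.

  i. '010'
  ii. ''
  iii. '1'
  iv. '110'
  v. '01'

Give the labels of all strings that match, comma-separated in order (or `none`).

i. '010' → match
ii. '' → match
iii. '1' → match
iv. '110' → match
v. '01' → no match

i, ii, iii, iv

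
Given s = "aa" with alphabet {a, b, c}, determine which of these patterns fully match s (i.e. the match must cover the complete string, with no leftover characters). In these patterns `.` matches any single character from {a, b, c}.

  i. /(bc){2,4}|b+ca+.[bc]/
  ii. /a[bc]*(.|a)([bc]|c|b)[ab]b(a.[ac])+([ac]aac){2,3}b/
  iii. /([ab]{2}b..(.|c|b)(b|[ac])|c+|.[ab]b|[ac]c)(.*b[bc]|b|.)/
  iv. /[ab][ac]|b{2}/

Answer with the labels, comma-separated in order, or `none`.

iv

i → no match
ii → no match — must end with "aacb"
iii → no match
iv → match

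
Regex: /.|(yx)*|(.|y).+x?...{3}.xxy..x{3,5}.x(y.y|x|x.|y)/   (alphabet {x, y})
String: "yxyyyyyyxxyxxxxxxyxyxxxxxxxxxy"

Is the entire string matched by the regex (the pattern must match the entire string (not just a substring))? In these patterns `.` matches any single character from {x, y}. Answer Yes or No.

No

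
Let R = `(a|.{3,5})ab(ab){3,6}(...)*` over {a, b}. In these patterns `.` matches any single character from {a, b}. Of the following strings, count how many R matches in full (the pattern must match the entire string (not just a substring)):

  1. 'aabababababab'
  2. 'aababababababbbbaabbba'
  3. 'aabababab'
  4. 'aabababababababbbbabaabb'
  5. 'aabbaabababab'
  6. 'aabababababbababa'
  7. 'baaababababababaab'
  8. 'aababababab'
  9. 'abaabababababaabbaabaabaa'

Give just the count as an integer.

1 → match
2 → match
3 → match
4 → match
5 → match
6 → match
7 → match
8 → match
9 → match
Total matched: 9

9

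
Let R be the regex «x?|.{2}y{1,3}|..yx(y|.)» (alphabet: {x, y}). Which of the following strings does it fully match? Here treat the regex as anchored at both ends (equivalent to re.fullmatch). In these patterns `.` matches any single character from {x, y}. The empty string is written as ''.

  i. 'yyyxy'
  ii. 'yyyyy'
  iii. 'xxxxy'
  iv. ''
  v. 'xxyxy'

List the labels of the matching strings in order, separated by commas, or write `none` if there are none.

i, ii, iv, v

i → match
ii → match
iii → no match
iv → match
v → match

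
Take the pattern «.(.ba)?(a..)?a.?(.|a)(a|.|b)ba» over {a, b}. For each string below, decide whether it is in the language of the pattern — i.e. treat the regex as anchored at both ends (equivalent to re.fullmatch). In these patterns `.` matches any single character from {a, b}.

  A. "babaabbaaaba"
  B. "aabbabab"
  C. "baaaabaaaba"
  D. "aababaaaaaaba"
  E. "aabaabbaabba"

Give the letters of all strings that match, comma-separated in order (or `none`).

A. "babaabbaaaba" → match
B. "aabbabab" → no match — must end with "ba"
C. "baaaabaaaba" → no match
D → no match
E. "aabaabbaabba" → match

A, E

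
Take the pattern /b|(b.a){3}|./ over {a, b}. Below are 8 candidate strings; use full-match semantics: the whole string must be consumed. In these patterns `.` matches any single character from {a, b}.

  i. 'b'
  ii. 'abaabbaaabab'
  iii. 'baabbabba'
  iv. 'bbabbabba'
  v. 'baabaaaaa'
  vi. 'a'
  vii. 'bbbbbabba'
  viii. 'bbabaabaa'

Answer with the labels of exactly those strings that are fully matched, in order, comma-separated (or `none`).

i, iii, iv, vi, viii

i. 'b' → match
ii. 'abaabbaaabab' → no match
iii. 'baabbabba' → match
iv. 'bbabbabba' → match
v. 'baabaaaaa' → no match
vi. 'a' → match
vii. 'bbbbbabba' → no match
viii. 'bbabaabaa' → match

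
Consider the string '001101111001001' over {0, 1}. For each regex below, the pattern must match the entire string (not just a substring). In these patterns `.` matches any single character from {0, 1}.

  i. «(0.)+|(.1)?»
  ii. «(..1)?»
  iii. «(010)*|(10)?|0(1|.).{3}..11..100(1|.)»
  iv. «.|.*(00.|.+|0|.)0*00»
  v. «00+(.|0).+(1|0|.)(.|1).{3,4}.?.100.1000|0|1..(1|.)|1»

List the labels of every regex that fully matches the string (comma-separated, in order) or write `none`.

i → no match
ii → no match
iii → match
iv → no match
v → no match

iii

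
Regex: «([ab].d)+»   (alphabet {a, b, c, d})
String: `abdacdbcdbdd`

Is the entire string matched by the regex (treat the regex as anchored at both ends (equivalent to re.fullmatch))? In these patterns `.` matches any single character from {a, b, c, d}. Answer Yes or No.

Yes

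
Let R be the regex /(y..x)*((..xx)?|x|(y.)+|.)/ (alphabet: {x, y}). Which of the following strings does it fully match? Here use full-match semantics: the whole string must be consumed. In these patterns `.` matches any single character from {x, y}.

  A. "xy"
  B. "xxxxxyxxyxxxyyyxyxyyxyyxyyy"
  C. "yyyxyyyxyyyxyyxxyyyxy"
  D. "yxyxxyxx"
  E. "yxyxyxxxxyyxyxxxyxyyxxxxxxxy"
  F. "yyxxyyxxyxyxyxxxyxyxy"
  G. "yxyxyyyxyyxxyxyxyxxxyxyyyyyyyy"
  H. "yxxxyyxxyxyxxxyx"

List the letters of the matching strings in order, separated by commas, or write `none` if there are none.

A → no match
B → no match
C → match
D → match
E → no match
F → match
G → match
H → no match

C, D, F, G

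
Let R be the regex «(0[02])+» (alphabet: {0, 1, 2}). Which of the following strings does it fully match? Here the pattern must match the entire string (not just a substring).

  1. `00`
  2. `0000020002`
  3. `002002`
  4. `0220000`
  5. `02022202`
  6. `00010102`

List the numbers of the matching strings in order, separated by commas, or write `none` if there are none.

1, 2

1 → match
2 → match
3 → no match
4 → no match
5 → no match
6 → no match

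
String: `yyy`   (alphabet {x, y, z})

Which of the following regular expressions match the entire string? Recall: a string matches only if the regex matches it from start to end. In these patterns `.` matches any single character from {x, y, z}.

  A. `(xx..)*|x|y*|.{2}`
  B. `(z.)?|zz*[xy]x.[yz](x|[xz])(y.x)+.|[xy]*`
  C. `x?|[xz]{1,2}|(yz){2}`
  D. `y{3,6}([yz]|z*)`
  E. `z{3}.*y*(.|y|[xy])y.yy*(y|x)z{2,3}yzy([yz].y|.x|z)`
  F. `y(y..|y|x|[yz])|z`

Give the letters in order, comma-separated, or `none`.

A, B, D

A → match
B → match
C → no match
D → match
E → no match — must start with `z`
F → no match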